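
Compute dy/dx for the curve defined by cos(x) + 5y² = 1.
Differentiate both sides with respect to x, treating y as y(x). By the chain rule, any term containing y contributes a factor of y' = dy/dx when we differentiate it.

Move every term to one side and write the relation as F(x, y) = 0. Term by term,
  d/dx[5y^2] = 10y·y'
  d/dx[cos(x)] = -sin(x)
  d/dx[-1] = 0

The pieces without y' make up ∂F/∂x and the coefficient of y' is ∂F/∂y:
  ∂F/∂x = -sin(x),
  ∂F/∂y = 10y.

Since d/dx[F] = ∂F/∂x + (∂F/∂y)·y' = 0, solve for y':
  (∂F/∂y)·y' = -∂F/∂x
  dy/dx = -(∂F/∂x)/(∂F/∂y) = -(-sin(x))/(10y) = sin(x)/(10y)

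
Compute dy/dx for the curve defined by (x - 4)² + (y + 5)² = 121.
Differentiate both sides with respect to x, treating y as y(x). By the chain rule, any term containing y contributes a factor of y' = dy/dx when we differentiate it.

Move every term to one side and write the relation as F(x, y) = 0. Term by term,
  d/dx[(x - 4)^2] = 2x - 8
  d/dx[(y + 5)^2] = 2·y'(y + 5)
  d/dx[-121] = 0

The pieces without y' make up ∂F/∂x and the coefficient of y' is ∂F/∂y:
  ∂F/∂x = 2x - 8,
  ∂F/∂y = 2y + 10.

Since d/dx[F] = ∂F/∂x + (∂F/∂y)·y' = 0, solve for y':
  (∂F/∂y)·y' = -∂F/∂x
  dy/dx = -(∂F/∂x)/(∂F/∂y) = -(2x - 8)/(2y + 10) = (4 - x)/(y + 5)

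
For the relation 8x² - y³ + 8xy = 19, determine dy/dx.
Take d/dx of both sides. Since y is implicitly a function of x, the chain rule attaches a y' = dy/dx factor whenever we differentiate through y.

Set F(x, y) = (left side) − (right side), so the curve is F = 0. Differentiating each term of F:
  d/dx[8x^2] = 16x
  d/dx[8xy] = 8x·y' + 8y
  d/dx[-y^3] = -3y^2·y'
  d/dx[-19] = 0

Collecting, the y'-free part is the partial derivative in x and the y' coefficient is the partial derivative in y:
  ∂F/∂x = 16x + 8y
  ∂F/∂y = 8x - 3y^2

so d/dx[F(x, y(x))] = ∂F/∂x + (∂F/∂y)·y' = 0. Rearranging,
  dy/dx = -(∂F/∂x)/(∂F/∂y) = -(16x + 8y)/(8x - 3y^2) = 8(-2x - y)/(8x - 3y^2)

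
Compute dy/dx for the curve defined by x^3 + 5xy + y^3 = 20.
Take d/dx of both sides. Since y is implicitly a function of x, the chain rule attaches a y' = dy/dx factor whenever we differentiate through y.

Set F(x, y) = (left side) − (right side), so the curve is F = 0. Differentiating each term of F:
  d/dx[x^3] = 3x^2
  d/dx[5xy] = 5x·y' + 5y
  d/dx[y^3] = 3y^2·y'
  d/dx[-20] = 0

Collecting, the y'-free part is the partial derivative in x and the y' coefficient is the partial derivative in y:
  ∂F/∂x = 3x^2 + 5y
  ∂F/∂y = 5x + 3y^2

so d/dx[F(x, y(x))] = ∂F/∂x + (∂F/∂y)·y' = 0. Rearranging,
  dy/dx = -(∂F/∂x)/(∂F/∂y) = -(3x^2 + 5y)/(5x + 3y^2) = (-3x^2 - 5y)/(5x + 3y^2)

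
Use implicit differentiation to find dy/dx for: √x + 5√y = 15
Apply d/dx to both sides, remembering that y depends on x. Each occurrence of y therefore brings in a y' = dy/dx via the chain rule.

With F(x, y) equal to the left-hand side minus the right, differentiate F term by term:
  d/dx[√(x)] = 1/(2√(x))
  d/dx[5√(y)] = 5·y'/(2√(y))
  d/dx[-15] = 0
Adding these up, d/dx[F] = 0 becomes
  (1/(2√(x))) + (5/(2√(y)))·y' = 0,
so isolating y',
  dy/dx = -(1/(2√(x)))/(5/(2√(y))) = -√(y)/(5√(x))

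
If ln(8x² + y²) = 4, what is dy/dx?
Differentiate both sides with respect to x, treating y as y(x). By the chain rule, any term containing y contributes a factor of y' = dy/dx when we differentiate it.

Move every term to one side and write the relation as F(x, y) = 0. Term by term,
  d/dx[ln(8x^2 + y^2)] = (16x + 2y·y')/(8x^2 + y^2)
  d/dx[-4] = 0

The pieces without y' make up ∂F/∂x and the coefficient of y' is ∂F/∂y:
  ∂F/∂x = 16x/(8x^2 + y^2),
  ∂F/∂y = 2y/(8x^2 + y^2).

Since d/dx[F] = ∂F/∂x + (∂F/∂y)·y' = 0, solve for y':
  (∂F/∂y)·y' = -∂F/∂x
  dy/dx = -(∂F/∂x)/(∂F/∂y) = -(16x/(8x^2 + y^2))/(2y/(8x^2 + y^2)) = -8x/y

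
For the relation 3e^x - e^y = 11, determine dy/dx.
Take d/dx of both sides. Since y is implicitly a function of x, the chain rule attaches a y' = dy/dx factor whenever we differentiate through y.

Set F(x, y) = (left side) − (right side), so the curve is F = 0. Differentiating each term of F:
  d/dx[3e^(x)] = 3e^(x)
  d/dx[-e^(y)] = -y'·e^(y)
  d/dx[-11] = 0

Collecting, the y'-free part is the partial derivative in x and the y' coefficient is the partial derivative in y:
  ∂F/∂x = 3e^(x)
  ∂F/∂y = -e^(y)

so d/dx[F(x, y(x))] = ∂F/∂x + (∂F/∂y)·y' = 0. Rearranging,
  dy/dx = -(∂F/∂x)/(∂F/∂y) = -(3e^(x))/(-e^(y)) = 3e^(x - y)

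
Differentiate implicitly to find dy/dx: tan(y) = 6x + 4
Differentiate the relation implicitly: treat y = y(x) and apply the chain rule, so every y-derivative picks up a y' = dy/dx factor.

With everything moved to the left-hand side, differentiate term by term:
  d/dx[-6x] = -6
  d/dx[tan(y)] = y'(tan(y)^2 + 1)
  d/dx[-4] = 0

Separating the contributions that come from x directly and those that come through y:
  without y':      -6
  multiplying y':  tan(y)^2 + 1

so (-6) + (tan(y)^2 + 1)·y' = 0, and therefore
  dy/dx = -(-6)/(tan(y)^2 + 1) = 6cos(y)^2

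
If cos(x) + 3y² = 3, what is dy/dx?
Differentiate both sides with respect to x, treating y as y(x). By the chain rule, any term containing y contributes a factor of y' = dy/dx when we differentiate it.

Move every term to one side and write the relation as F(x, y) = 0. Term by term,
  d/dx[3y^2] = 6y·y'
  d/dx[cos(x)] = -sin(x)
  d/dx[-3] = 0

The pieces without y' make up ∂F/∂x and the coefficient of y' is ∂F/∂y:
  ∂F/∂x = -sin(x),
  ∂F/∂y = 6y.

Since d/dx[F] = ∂F/∂x + (∂F/∂y)·y' = 0, solve for y':
  (∂F/∂y)·y' = -∂F/∂x
  dy/dx = -(∂F/∂x)/(∂F/∂y) = -(-sin(x))/(6y) = sin(x)/(6y)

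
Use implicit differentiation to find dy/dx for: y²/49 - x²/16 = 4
Apply d/dx to both sides, remembering that y depends on x. Each occurrence of y therefore brings in a y' = dy/dx via the chain rule.

With F(x, y) equal to the left-hand side minus the right, differentiate F term by term:
  d/dx[-x^2/16] = -x/8
  d/dx[y^2/49] = 2y·y'/49
  d/dx[-4] = 0
Adding these up, d/dx[F] = 0 becomes
  (-x/8) + (2y/49)·y' = 0,
so isolating y',
  dy/dx = -(-x/8)/(2y/49) = 49x/(16y)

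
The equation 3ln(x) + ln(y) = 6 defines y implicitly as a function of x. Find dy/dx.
Differentiate the relation implicitly: treat y = y(x) and apply the chain rule, so every y-derivative picks up a y' = dy/dx factor.

With everything moved to the left-hand side, differentiate term by term:
  d/dx[3ln(x)] = 3/x
  d/dx[ln(y)] = y'/y
  d/dx[-6] = 0

Separating the contributions that come from x directly and those that come through y:
  without y':      3/x
  multiplying y':  1/y

so (3/x) + (1/y)·y' = 0, and therefore
  dy/dx = -(3/x)/(1/y) = -3y/x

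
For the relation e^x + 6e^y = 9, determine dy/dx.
Apply d/dx to both sides, remembering that y depends on x. Each occurrence of y therefore brings in a y' = dy/dx via the chain rule.

With F(x, y) equal to the left-hand side minus the right, differentiate F term by term:
  d/dx[e^(x)] = e^(x)
  d/dx[6e^(y)] = 6·y'·e^(y)
  d/dx[-9] = 0
Adding these up, d/dx[F] = 0 becomes
  (e^(x)) + (6e^(y))·y' = 0,
so isolating y',
  dy/dx = -(e^(x))/(6e^(y)) = -e^(x - y)/6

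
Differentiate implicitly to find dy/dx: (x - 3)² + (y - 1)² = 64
Apply d/dx to both sides, remembering that y depends on x. Each occurrence of y therefore brings in a y' = dy/dx via the chain rule.

With F(x, y) equal to the left-hand side minus the right, differentiate F term by term:
  d/dx[(x - 3)^2] = 2x - 6
  d/dx[(y - 1)^2] = 2·y'(y - 1)
  d/dx[-64] = 0
Adding these up, d/dx[F] = 0 becomes
  (2x - 6) + (2y - 2)·y' = 0,
so isolating y',
  dy/dx = -(2x - 6)/(2y - 2) = (3 - x)/(y - 1)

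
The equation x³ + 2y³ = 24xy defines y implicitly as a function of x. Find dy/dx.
Differentiate the relation implicitly: treat y = y(x) and apply the chain rule, so every y-derivative picks up a y' = dy/dx factor.

With everything moved to the left-hand side, differentiate term by term:
  d/dx[x^3] = 3x^2
  d/dx[-24xy] = -24x·y' - 24y
  d/dx[2y^3] = 6y^2·y'

Separating the contributions that come from x directly and those that come through y:
  without y':      3x^2 - 24y
  multiplying y':  -24x + 6y^2

so (3x^2 - 24y) + (-24x + 6y^2)·y' = 0, and therefore
  dy/dx = -(3x^2 - 24y)/(-24x + 6y^2) = (x^2 - 8y)/(2(4x - y^2))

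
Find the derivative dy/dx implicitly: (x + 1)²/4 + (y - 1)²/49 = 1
Differentiate the relation implicitly: treat y = y(x) and apply the chain rule, so every y-derivative picks up a y' = dy/dx factor.

With everything moved to the left-hand side, differentiate term by term:
  d/dx[(x + 1)^2/4] = x/2 + 1/2
  d/dx[(y - 1)^2/49] = 2·y'(y - 1)/49
  d/dx[-1] = 0

Separating the contributions that come from x directly and those that come through y:
  without y':      x/2 + 1/2
  multiplying y':  2y/49 - 2/49

so (x/2 + 1/2) + (2y/49 - 2/49)·y' = 0, and therefore
  dy/dx = -(x/2 + 1/2)/(2y/49 - 2/49)
        = -((x + 1)/2)/(2(y - 1)/49) = 49(-x - 1)/(4(y - 1))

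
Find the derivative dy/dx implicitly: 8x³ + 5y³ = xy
Take d/dx of both sides. Since y is implicitly a function of x, the chain rule attaches a y' = dy/dx factor whenever we differentiate through y.

Set F(x, y) = (left side) − (right side), so the curve is F = 0. Differentiating each term of F:
  d/dx[8x^3] = 24x^2
  d/dx[-xy] = -x·y' - y
  d/dx[5y^3] = 15y^2·y'

Collecting, the y'-free part is the partial derivative in x and the y' coefficient is the partial derivative in y:
  ∂F/∂x = 24x^2 - y
  ∂F/∂y = -x + 15y^2

so d/dx[F(x, y(x))] = ∂F/∂x + (∂F/∂y)·y' = 0. Rearranging,
  dy/dx = -(∂F/∂x)/(∂F/∂y) = -(24x^2 - y)/(-x + 15y^2) = (24x^2 - y)/(x - 15y^2)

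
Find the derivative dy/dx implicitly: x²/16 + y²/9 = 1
Differentiate both sides with respect to x, treating y as y(x). By the chain rule, any term containing y contributes a factor of y' = dy/dx when we differentiate it.

Move every term to one side and write the relation as F(x, y) = 0. Term by term,
  d/dx[x^2/16] = x/8
  d/dx[y^2/9] = 2y·y'/9
  d/dx[-1] = 0

The pieces without y' make up ∂F/∂x and the coefficient of y' is ∂F/∂y:
  ∂F/∂x = x/8,
  ∂F/∂y = 2y/9.

Since d/dx[F] = ∂F/∂x + (∂F/∂y)·y' = 0, solve for y':
  (∂F/∂y)·y' = -∂F/∂x
  dy/dx = -(∂F/∂x)/(∂F/∂y) = -(x/8)/(2y/9) = -9x/(16y)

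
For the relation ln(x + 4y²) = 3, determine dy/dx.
Take d/dx of both sides. Since y is implicitly a function of x, the chain rule attaches a y' = dy/dx factor whenever we differentiate through y.

Set F(x, y) = (left side) − (right side), so the curve is F = 0. Differentiating each term of F:
  d/dx[ln(x + 4y^2)] = (8y·y' + 1)/(x + 4y^2)
  d/dx[-3] = 0

Collecting, the y'-free part is the partial derivative in x and the y' coefficient is the partial derivative in y:
  ∂F/∂x = 1/(x + 4y^2)
  ∂F/∂y = 8y/(x + 4y^2)

so d/dx[F(x, y(x))] = ∂F/∂x + (∂F/∂y)·y' = 0. Rearranging,
  dy/dx = -(∂F/∂x)/(∂F/∂y) = -(1/(x + 4y^2))/(8y/(x + 4y^2)) = -1/(8y)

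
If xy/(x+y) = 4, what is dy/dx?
Differentiate the relation implicitly: treat y = y(x) and apply the chain rule, so every y-derivative picks up a y' = dy/dx factor.

With everything moved to the left-hand side, differentiate term by term:
  d/dx[xy/(x + y)] = xy(-y' - 1)/(x + y)^2 + x·y'/(x + y) + y/(x + y)
  d/dx[-4] = 0

Separating the contributions that come from x directly and those that come through y:
  without y':      -xy/(x + y)^2 + y/(x + y)
  multiplying y':  -xy/(x + y)^2 + x/(x + y)

so (-xy/(x + y)^2 + y/(x + y)) + (-xy/(x + y)^2 + x/(x + y))·y' = 0, and therefore
  dy/dx = -(-xy/(x + y)^2 + y/(x + y))/(-xy/(x + y)^2 + x/(x + y))
        = -(y^2/(x + y)^2)/(x^2/(x + y)^2) = -y^2/x^2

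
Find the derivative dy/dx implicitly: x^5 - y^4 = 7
Take d/dx of both sides. Since y is implicitly a function of x, the chain rule attaches a y' = dy/dx factor whenever we differentiate through y.

Set F(x, y) = (left side) − (right side), so the curve is F = 0. Differentiating each term of F:
  d/dx[x^5] = 5x^4
  d/dx[-y^4] = -4y^3·y'
  d/dx[-7] = 0

Collecting, the y'-free part is the partial derivative in x and the y' coefficient is the partial derivative in y:
  ∂F/∂x = 5x^4
  ∂F/∂y = -4y^3

so d/dx[F(x, y(x))] = ∂F/∂x + (∂F/∂y)·y' = 0. Rearranging,
  dy/dx = -(∂F/∂x)/(∂F/∂y) = -(5x^4)/(-4y^3) = 5x^4/(4y^3)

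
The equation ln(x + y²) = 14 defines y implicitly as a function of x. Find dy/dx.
Differentiate both sides with respect to x, treating y as y(x). By the chain rule, any term containing y contributes a factor of y' = dy/dx when we differentiate it.

Move every term to one side and write the relation as F(x, y) = 0. Term by term,
  d/dx[ln(x + y^2)] = (2y·y' + 1)/(x + y^2)
  d/dx[-14] = 0

The pieces without y' make up ∂F/∂x and the coefficient of y' is ∂F/∂y:
  ∂F/∂x = 1/(x + y^2),
  ∂F/∂y = 2y/(x + y^2).

Since d/dx[F] = ∂F/∂x + (∂F/∂y)·y' = 0, solve for y':
  (∂F/∂y)·y' = -∂F/∂x
  dy/dx = -(∂F/∂x)/(∂F/∂y) = -(1/(x + y^2))/(2y/(x + y^2)) = -1/(2y)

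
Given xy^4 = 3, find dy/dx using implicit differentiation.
Differentiate the relation implicitly: treat y = y(x) and apply the chain rule, so every y-derivative picks up a y' = dy/dx factor.

With everything moved to the left-hand side, differentiate term by term:
  d/dx[xy^4] = 4xy^3·y' + y^4
  d/dx[-3] = 0

Separating the contributions that come from x directly and those that come through y:
  without y':      y^4
  multiplying y':  4xy^3

so (y^4) + (4xy^3)·y' = 0, and therefore
  dy/dx = -(y^4)/(4xy^3) = -y/(4x)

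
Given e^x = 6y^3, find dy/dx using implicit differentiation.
Take d/dx of both sides. Since y is implicitly a function of x, the chain rule attaches a y' = dy/dx factor whenever we differentiate through y.

Set F(x, y) = (left side) − (right side), so the curve is F = 0. Differentiating each term of F:
  d/dx[-6y^3] = -18y^2·y'
  d/dx[e^(x)] = e^(x)

Collecting, the y'-free part is the partial derivative in x and the y' coefficient is the partial derivative in y:
  ∂F/∂x = e^(x)
  ∂F/∂y = -18y^2

so d/dx[F(x, y(x))] = ∂F/∂x + (∂F/∂y)·y' = 0. Rearranging,
  dy/dx = -(∂F/∂x)/(∂F/∂y) = -(e^(x))/(-18y^2) = e^(x)/(18y^2)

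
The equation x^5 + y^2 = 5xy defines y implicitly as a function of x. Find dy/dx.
Differentiate the relation implicitly: treat y = y(x) and apply the chain rule, so every y-derivative picks up a y' = dy/dx factor.

With everything moved to the left-hand side, differentiate term by term:
  d/dx[x^5] = 5x^4
  d/dx[-5xy] = -5x·y' - 5y
  d/dx[y^2] = 2y·y'

Separating the contributions that come from x directly and those that come through y:
  without y':      5x^4 - 5y
  multiplying y':  -5x + 2y

so (5x^4 - 5y) + (-5x + 2y)·y' = 0, and therefore
  dy/dx = -(5x^4 - 5y)/(-5x + 2y) = 5(x^4 - y)/(5x - 2y)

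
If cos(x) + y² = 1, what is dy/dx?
Apply d/dx to both sides, remembering that y depends on x. Each occurrence of y therefore brings in a y' = dy/dx via the chain rule.

With F(x, y) equal to the left-hand side minus the right, differentiate F term by term:
  d/dx[y^2] = 2y·y'
  d/dx[cos(x)] = -sin(x)
  d/dx[-1] = 0
Adding these up, d/dx[F] = 0 becomes
  (-sin(x)) + (2y)·y' = 0,
so isolating y',
  dy/dx = -(-sin(x))/(2y) = sin(x)/(2y)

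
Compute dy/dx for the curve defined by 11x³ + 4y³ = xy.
Apply d/dx to both sides, remembering that y depends on x. Each occurrence of y therefore brings in a y' = dy/dx via the chain rule.

With F(x, y) equal to the left-hand side minus the right, differentiate F term by term:
  d/dx[11x^3] = 33x^2
  d/dx[-xy] = -x·y' - y
  d/dx[4y^3] = 12y^2·y'
Adding these up, d/dx[F] = 0 becomes
  (33x^2 - y) + (-x + 12y^2)·y' = 0,
so isolating y',
  dy/dx = -(33x^2 - y)/(-x + 12y^2) = (33x^2 - y)/(x - 12y^2)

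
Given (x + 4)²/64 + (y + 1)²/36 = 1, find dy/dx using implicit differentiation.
Take d/dx of both sides. Since y is implicitly a function of x, the chain rule attaches a y' = dy/dx factor whenever we differentiate through y.

Set F(x, y) = (left side) − (right side), so the curve is F = 0. Differentiating each term of F:
  d/dx[(x + 4)^2/64] = x/32 + 1/8
  d/dx[(y + 1)^2/36] = y'(y + 1)/18
  d/dx[-1] = 0

Collecting, the y'-free part is the partial derivative in x and the y' coefficient is the partial derivative in y:
  ∂F/∂x = x/32 + 1/8
  ∂F/∂y = y/18 + 1/18

so d/dx[F(x, y(x))] = ∂F/∂x + (∂F/∂y)·y' = 0. Rearranging,
  dy/dx = -(∂F/∂x)/(∂F/∂y) = -(x/32 + 1/8)/(y/18 + 1/18)
        = -((x + 4)/32)/((y + 1)/18) = 9(-x - 4)/(16(y + 1))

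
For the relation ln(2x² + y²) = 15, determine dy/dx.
Differentiate the relation implicitly: treat y = y(x) and apply the chain rule, so every y-derivative picks up a y' = dy/dx factor.

With everything moved to the left-hand side, differentiate term by term:
  d/dx[ln(2x^2 + y^2)] = (4x + 2y·y')/(2x^2 + y^2)
  d/dx[-15] = 0

Separating the contributions that come from x directly and those that come through y:
  without y':      4x/(2x^2 + y^2)
  multiplying y':  2y/(2x^2 + y^2)

so (4x/(2x^2 + y^2)) + (2y/(2x^2 + y^2))·y' = 0, and therefore
  dy/dx = -(4x/(2x^2 + y^2))/(2y/(2x^2 + y^2)) = -2x/y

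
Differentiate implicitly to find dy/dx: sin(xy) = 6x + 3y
Differentiate the relation implicitly: treat y = y(x) and apply the chain rule, so every y-derivative picks up a y' = dy/dx factor.

With everything moved to the left-hand side, differentiate term by term:
  d/dx[-6x] = -6
  d/dx[-3y] = -3·y'
  d/dx[sin(xy)] = (x·y' + y)·cos(xy)

Separating the contributions that come from x directly and those that come through y:
  without y':      y·cos(xy) - 6
  multiplying y':  x·cos(xy) - 3

so (y·cos(xy) - 6) + (x·cos(xy) - 3)·y' = 0, and therefore
  dy/dx = -(y·cos(xy) - 6)/(x·cos(xy) - 3) = (-y·cos(xy) + 6)/(x·cos(xy) - 3)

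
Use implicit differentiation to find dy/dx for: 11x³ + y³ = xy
Take d/dx of both sides. Since y is implicitly a function of x, the chain rule attaches a y' = dy/dx factor whenever we differentiate through y.

Set F(x, y) = (left side) − (right side), so the curve is F = 0. Differentiating each term of F:
  d/dx[11x^3] = 33x^2
  d/dx[-xy] = -x·y' - y
  d/dx[y^3] = 3y^2·y'

Collecting, the y'-free part is the partial derivative in x and the y' coefficient is the partial derivative in y:
  ∂F/∂x = 33x^2 - y
  ∂F/∂y = -x + 3y^2

so d/dx[F(x, y(x))] = ∂F/∂x + (∂F/∂y)·y' = 0. Rearranging,
  dy/dx = -(∂F/∂x)/(∂F/∂y) = -(33x^2 - y)/(-x + 3y^2) = (33x^2 - y)/(x - 3y^2)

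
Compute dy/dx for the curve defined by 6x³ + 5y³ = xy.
Differentiate both sides with respect to x, treating y as y(x). By the chain rule, any term containing y contributes a factor of y' = dy/dx when we differentiate it.

Move every term to one side and write the relation as F(x, y) = 0. Term by term,
  d/dx[6x^3] = 18x^2
  d/dx[-xy] = -x·y' - y
  d/dx[5y^3] = 15y^2·y'

The pieces without y' make up ∂F/∂x and the coefficient of y' is ∂F/∂y:
  ∂F/∂x = 18x^2 - y,
  ∂F/∂y = -x + 15y^2.

Since d/dx[F] = ∂F/∂x + (∂F/∂y)·y' = 0, solve for y':
  (∂F/∂y)·y' = -∂F/∂x
  dy/dx = -(∂F/∂x)/(∂F/∂y) = -(18x^2 - y)/(-x + 15y^2) = (18x^2 - y)/(x - 15y^2)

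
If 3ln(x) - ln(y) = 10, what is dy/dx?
Apply d/dx to both sides, remembering that y depends on x. Each occurrence of y therefore brings in a y' = dy/dx via the chain rule.

With F(x, y) equal to the left-hand side minus the right, differentiate F term by term:
  d/dx[3ln(x)] = 3/x
  d/dx[-ln(y)] = -y'/y
  d/dx[-10] = 0
Adding these up, d/dx[F] = 0 becomes
  (3/x) + (-1/y)·y' = 0,
so isolating y',
  dy/dx = -(3/x)/(-1/y) = 3y/x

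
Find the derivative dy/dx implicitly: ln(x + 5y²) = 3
Differentiate the relation implicitly: treat y = y(x) and apply the chain rule, so every y-derivative picks up a y' = dy/dx factor.

With everything moved to the left-hand side, differentiate term by term:
  d/dx[ln(x + 5y^2)] = (10y·y' + 1)/(x + 5y^2)
  d/dx[-3] = 0

Separating the contributions that come from x directly and those that come through y:
  without y':      1/(x + 5y^2)
  multiplying y':  10y/(x + 5y^2)

so (1/(x + 5y^2)) + (10y/(x + 5y^2))·y' = 0, and therefore
  dy/dx = -(1/(x + 5y^2))/(10y/(x + 5y^2)) = -1/(10y)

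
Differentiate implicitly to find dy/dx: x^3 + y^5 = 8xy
Take d/dx of both sides. Since y is implicitly a function of x, the chain rule attaches a y' = dy/dx factor whenever we differentiate through y.

Set F(x, y) = (left side) − (right side), so the curve is F = 0. Differentiating each term of F:
  d/dx[x^3] = 3x^2
  d/dx[-8xy] = -8x·y' - 8y
  d/dx[y^5] = 5y^4·y'

Collecting, the y'-free part is the partial derivative in x and the y' coefficient is the partial derivative in y:
  ∂F/∂x = 3x^2 - 8y
  ∂F/∂y = -8x + 5y^4

so d/dx[F(x, y(x))] = ∂F/∂x + (∂F/∂y)·y' = 0. Rearranging,
  dy/dx = -(∂F/∂x)/(∂F/∂y) = -(3x^2 - 8y)/(-8x + 5y^4) = (3x^2 - 8y)/(8x - 5y^4)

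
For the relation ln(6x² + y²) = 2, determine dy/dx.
Differentiate the relation implicitly: treat y = y(x) and apply the chain rule, so every y-derivative picks up a y' = dy/dx factor.

With everything moved to the left-hand side, differentiate term by term:
  d/dx[ln(6x^2 + y^2)] = (12x + 2y·y')/(6x^2 + y^2)
  d/dx[-2] = 0

Separating the contributions that come from x directly and those that come through y:
  without y':      12x/(6x^2 + y^2)
  multiplying y':  2y/(6x^2 + y^2)

so (12x/(6x^2 + y^2)) + (2y/(6x^2 + y^2))·y' = 0, and therefore
  dy/dx = -(12x/(6x^2 + y^2))/(2y/(6x^2 + y^2)) = -6x/y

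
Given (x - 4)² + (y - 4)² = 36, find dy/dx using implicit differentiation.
Take d/dx of both sides. Since y is implicitly a function of x, the chain rule attaches a y' = dy/dx factor whenever we differentiate through y.

Set F(x, y) = (left side) − (right side), so the curve is F = 0. Differentiating each term of F:
  d/dx[(x - 4)^2] = 2x - 8
  d/dx[(y - 4)^2] = 2·y'(y - 4)
  d/dx[-36] = 0

Collecting, the y'-free part is the partial derivative in x and the y' coefficient is the partial derivative in y:
  ∂F/∂x = 2x - 8
  ∂F/∂y = 2y - 8

so d/dx[F(x, y(x))] = ∂F/∂x + (∂F/∂y)·y' = 0. Rearranging,
  dy/dx = -(∂F/∂x)/(∂F/∂y) = -(2x - 8)/(2y - 8) = (4 - x)/(y - 4)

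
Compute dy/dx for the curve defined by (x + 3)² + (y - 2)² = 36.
Take d/dx of both sides. Since y is implicitly a function of x, the chain rule attaches a y' = dy/dx factor whenever we differentiate through y.

Set F(x, y) = (left side) − (right side), so the curve is F = 0. Differentiating each term of F:
  d/dx[(x + 3)^2] = 2x + 6
  d/dx[(y - 2)^2] = 2·y'(y - 2)
  d/dx[-36] = 0

Collecting, the y'-free part is the partial derivative in x and the y' coefficient is the partial derivative in y:
  ∂F/∂x = 2x + 6
  ∂F/∂y = 2y - 4

so d/dx[F(x, y(x))] = ∂F/∂x + (∂F/∂y)·y' = 0. Rearranging,
  dy/dx = -(∂F/∂x)/(∂F/∂y) = -(2x + 6)/(2y - 4) = (-x - 3)/(y - 2)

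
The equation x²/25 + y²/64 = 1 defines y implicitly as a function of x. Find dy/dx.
Differentiate both sides with respect to x, treating y as y(x). By the chain rule, any term containing y contributes a factor of y' = dy/dx when we differentiate it.

Move every term to one side and write the relation as F(x, y) = 0. Term by term,
  d/dx[x^2/25] = 2x/25
  d/dx[y^2/64] = y·y'/32
  d/dx[-1] = 0

The pieces without y' make up ∂F/∂x and the coefficient of y' is ∂F/∂y:
  ∂F/∂x = 2x/25,
  ∂F/∂y = y/32.

Since d/dx[F] = ∂F/∂x + (∂F/∂y)·y' = 0, solve for y':
  (∂F/∂y)·y' = -∂F/∂x
  dy/dx = -(∂F/∂x)/(∂F/∂y) = -(2x/25)/(y/32) = -64x/(25y)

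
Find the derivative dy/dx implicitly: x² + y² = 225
Differentiate both sides with respect to x, treating y as y(x). By the chain rule, any term containing y contributes a factor of y' = dy/dx when we differentiate it.

Move every term to one side and write the relation as F(x, y) = 0. Term by term,
  d/dx[x^2] = 2x
  d/dx[y^2] = 2y·y'
  d/dx[-225] = 0

The pieces without y' make up ∂F/∂x and the coefficient of y' is ∂F/∂y:
  ∂F/∂x = 2x,
  ∂F/∂y = 2y.

Since d/dx[F] = ∂F/∂x + (∂F/∂y)·y' = 0, solve for y':
  (∂F/∂y)·y' = -∂F/∂x
  dy/dx = -(∂F/∂x)/(∂F/∂y) = -(2x)/(2y) = -x/y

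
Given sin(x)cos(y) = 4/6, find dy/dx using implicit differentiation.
Take d/dx of both sides. Since y is implicitly a function of x, the chain rule attaches a y' = dy/dx factor whenever we differentiate through y.

Set F(x, y) = (left side) − (right side), so the curve is F = 0. Differentiating each term of F:
  d/dx[sin(x)·cos(y)] = -y'·sin(x)·sin(y) + cos(x)·cos(y)
  d/dx[-2/3] = 0

Collecting, the y'-free part is the partial derivative in x and the y' coefficient is the partial derivative in y:
  ∂F/∂x = cos(x)·cos(y)
  ∂F/∂y = -sin(x)·sin(y)

so d/dx[F(x, y(x))] = ∂F/∂x + (∂F/∂y)·y' = 0. Rearranging,
  dy/dx = -(∂F/∂x)/(∂F/∂y) = -(cos(x)·cos(y))/(-sin(x)·sin(y)) = 1/(tan(x)·tan(y))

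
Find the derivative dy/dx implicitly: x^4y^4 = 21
Differentiate the relation implicitly: treat y = y(x) and apply the chain rule, so every y-derivative picks up a y' = dy/dx factor.

With everything moved to the left-hand side, differentiate term by term:
  d/dx[x^4y^4] = 4x^4y^3·y' + 4x^3y^4
  d/dx[-21] = 0

Separating the contributions that come from x directly and those that come through y:
  without y':      4x^3y^4
  multiplying y':  4x^4y^3

so (4x^3y^4) + (4x^4y^3)·y' = 0, and therefore
  dy/dx = -(4x^3y^4)/(4x^4y^3) = -y/x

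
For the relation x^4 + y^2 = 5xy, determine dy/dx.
Apply d/dx to both sides, remembering that y depends on x. Each occurrence of y therefore brings in a y' = dy/dx via the chain rule.

With F(x, y) equal to the left-hand side minus the right, differentiate F term by term:
  d/dx[x^4] = 4x^3
  d/dx[-5xy] = -5x·y' - 5y
  d/dx[y^2] = 2y·y'
Adding these up, d/dx[F] = 0 becomes
  (4x^3 - 5y) + (-5x + 2y)·y' = 0,
so isolating y',
  dy/dx = -(4x^3 - 5y)/(-5x + 2y) = (4x^3 - 5y)/(5x - 2y)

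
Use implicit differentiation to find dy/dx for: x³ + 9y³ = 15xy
Differentiate the relation implicitly: treat y = y(x) and apply the chain rule, so every y-derivative picks up a y' = dy/dx factor.

With everything moved to the left-hand side, differentiate term by term:
  d/dx[x^3] = 3x^2
  d/dx[-15xy] = -15x·y' - 15y
  d/dx[9y^3] = 27y^2·y'

Separating the contributions that come from x directly and those that come through y:
  without y':      3x^2 - 15y
  multiplying y':  -15x + 27y^2

so (3x^2 - 15y) + (-15x + 27y^2)·y' = 0, and therefore
  dy/dx = -(3x^2 - 15y)/(-15x + 27y^2) = (x^2 - 5y)/(5x - 9y^2)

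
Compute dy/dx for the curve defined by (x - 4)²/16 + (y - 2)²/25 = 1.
Take d/dx of both sides. Since y is implicitly a function of x, the chain rule attaches a y' = dy/dx factor whenever we differentiate through y.

Set F(x, y) = (left side) − (right side), so the curve is F = 0. Differentiating each term of F:
  d/dx[(x - 4)^2/16] = x/8 - 1/2
  d/dx[(y - 2)^2/25] = 2·y'(y - 2)/25
  d/dx[-1] = 0

Collecting, the y'-free part is the partial derivative in x and the y' coefficient is the partial derivative in y:
  ∂F/∂x = x/8 - 1/2
  ∂F/∂y = 2y/25 - 4/25

so d/dx[F(x, y(x))] = ∂F/∂x + (∂F/∂y)·y' = 0. Rearranging,
  dy/dx = -(∂F/∂x)/(∂F/∂y) = -(x/8 - 1/2)/(2y/25 - 4/25)
        = -((x - 4)/8)/(2(y - 2)/25) = 25(4 - x)/(16(y - 2))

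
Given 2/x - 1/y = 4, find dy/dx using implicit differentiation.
Take d/dx of both sides. Since y is implicitly a function of x, the chain rule attaches a y' = dy/dx factor whenever we differentiate through y.

Set F(x, y) = (left side) − (right side), so the curve is F = 0. Differentiating each term of F:
  d/dx[-1/y] = y'/y^2
  d/dx[2/x] = -2/x^2
  d/dx[-4] = 0

Collecting, the y'-free part is the partial derivative in x and the y' coefficient is the partial derivative in y:
  ∂F/∂x = -2/x^2
  ∂F/∂y = y^(-2)

so d/dx[F(x, y(x))] = ∂F/∂x + (∂F/∂y)·y' = 0. Rearranging,
  dy/dx = -(∂F/∂x)/(∂F/∂y) = -(-2/x^2)/(y^(-2)) = 2y^2/x^2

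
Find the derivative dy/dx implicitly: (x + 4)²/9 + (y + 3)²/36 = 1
Take d/dx of both sides. Since y is implicitly a function of x, the chain rule attaches a y' = dy/dx factor whenever we differentiate through y.

Set F(x, y) = (left side) − (right side), so the curve is F = 0. Differentiating each term of F:
  d/dx[(x + 4)^2/9] = 2x/9 + 8/9
  d/dx[(y + 3)^2/36] = y'(y + 3)/18
  d/dx[-1] = 0

Collecting, the y'-free part is the partial derivative in x and the y' coefficient is the partial derivative in y:
  ∂F/∂x = 2x/9 + 8/9
  ∂F/∂y = y/18 + 1/6

so d/dx[F(x, y(x))] = ∂F/∂x + (∂F/∂y)·y' = 0. Rearranging,
  dy/dx = -(∂F/∂x)/(∂F/∂y) = -(2x/9 + 8/9)/(y/18 + 1/6)
        = -(2(x + 4)/9)/((y + 3)/18) = 4(-x - 4)/(y + 3)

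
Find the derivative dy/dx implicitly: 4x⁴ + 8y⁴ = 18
Take d/dx of both sides. Since y is implicitly a function of x, the chain rule attaches a y' = dy/dx factor whenever we differentiate through y.

Set F(x, y) = (left side) − (right side), so the curve is F = 0. Differentiating each term of F:
  d/dx[4x^4] = 16x^3
  d/dx[8y^4] = 32y^3·y'
  d/dx[-18] = 0

Collecting, the y'-free part is the partial derivative in x and the y' coefficient is the partial derivative in y:
  ∂F/∂x = 16x^3
  ∂F/∂y = 32y^3

so d/dx[F(x, y(x))] = ∂F/∂x + (∂F/∂y)·y' = 0. Rearranging,
  dy/dx = -(∂F/∂x)/(∂F/∂y) = -(16x^3)/(32y^3) = -x^3/(2y^3)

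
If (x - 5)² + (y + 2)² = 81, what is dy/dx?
Differentiate the relation implicitly: treat y = y(x) and apply the chain rule, so every y-derivative picks up a y' = dy/dx factor.

With everything moved to the left-hand side, differentiate term by term:
  d/dx[(x - 5)^2] = 2x - 10
  d/dx[(y + 2)^2] = 2·y'(y + 2)
  d/dx[-81] = 0

Separating the contributions that come from x directly and those that come through y:
  without y':      2x - 10
  multiplying y':  2y + 4

so (2x - 10) + (2y + 4)·y' = 0, and therefore
  dy/dx = -(2x - 10)/(2y + 4) = (5 - x)/(y + 2)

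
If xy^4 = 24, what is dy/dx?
Differentiate the relation implicitly: treat y = y(x) and apply the chain rule, so every y-derivative picks up a y' = dy/dx factor.

With everything moved to the left-hand side, differentiate term by term:
  d/dx[xy^4] = 4xy^3·y' + y^4
  d/dx[-24] = 0

Separating the contributions that come from x directly and those that come through y:
  without y':      y^4
  multiplying y':  4xy^3

so (y^4) + (4xy^3)·y' = 0, and therefore
  dy/dx = -(y^4)/(4xy^3) = -y/(4x)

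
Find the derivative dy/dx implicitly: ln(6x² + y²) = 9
Differentiate both sides with respect to x, treating y as y(x). By the chain rule, any term containing y contributes a factor of y' = dy/dx when we differentiate it.

Move every term to one side and write the relation as F(x, y) = 0. Term by term,
  d/dx[ln(6x^2 + y^2)] = (12x + 2y·y')/(6x^2 + y^2)
  d/dx[-9] = 0

The pieces without y' make up ∂F/∂x and the coefficient of y' is ∂F/∂y:
  ∂F/∂x = 12x/(6x^2 + y^2),
  ∂F/∂y = 2y/(6x^2 + y^2).

Since d/dx[F] = ∂F/∂x + (∂F/∂y)·y' = 0, solve for y':
  (∂F/∂y)·y' = -∂F/∂x
  dy/dx = -(∂F/∂x)/(∂F/∂y) = -(12x/(6x^2 + y^2))/(2y/(6x^2 + y^2)) = -6x/y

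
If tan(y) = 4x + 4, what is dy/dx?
Differentiate the relation implicitly: treat y = y(x) and apply the chain rule, so every y-derivative picks up a y' = dy/dx factor.

With everything moved to the left-hand side, differentiate term by term:
  d/dx[-4x] = -4
  d/dx[tan(y)] = y'(tan(y)^2 + 1)
  d/dx[-4] = 0

Separating the contributions that come from x directly and those that come through y:
  without y':      -4
  multiplying y':  tan(y)^2 + 1

so (-4) + (tan(y)^2 + 1)·y' = 0, and therefore
  dy/dx = -(-4)/(tan(y)^2 + 1) = 4cos(y)^2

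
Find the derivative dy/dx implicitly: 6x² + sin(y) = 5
Differentiate the relation implicitly: treat y = y(x) and apply the chain rule, so every y-derivative picks up a y' = dy/dx factor.

With everything moved to the left-hand side, differentiate term by term:
  d/dx[6x^2] = 12x
  d/dx[sin(y)] = y'·cos(y)
  d/dx[-5] = 0

Separating the contributions that come from x directly and those that come through y:
  without y':      12x
  multiplying y':  cos(y)

so (12x) + (cos(y))·y' = 0, and therefore
  dy/dx = -(12x)/(cos(y)) = -12x/cos(y)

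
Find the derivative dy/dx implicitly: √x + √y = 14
Take d/dx of both sides. Since y is implicitly a function of x, the chain rule attaches a y' = dy/dx factor whenever we differentiate through y.

Set F(x, y) = (left side) − (right side), so the curve is F = 0. Differentiating each term of F:
  d/dx[√(x)] = 1/(2√(x))
  d/dx[√(y)] = y'/(2√(y))
  d/dx[-14] = 0

Collecting, the y'-free part is the partial derivative in x and the y' coefficient is the partial derivative in y:
  ∂F/∂x = 1/(2√(x))
  ∂F/∂y = 1/(2√(y))

so d/dx[F(x, y(x))] = ∂F/∂x + (∂F/∂y)·y' = 0. Rearranging,
  dy/dx = -(∂F/∂x)/(∂F/∂y) = -(1/(2√(x)))/(1/(2√(y))) = -√(y)/√(x)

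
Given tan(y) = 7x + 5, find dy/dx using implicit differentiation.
Apply d/dx to both sides, remembering that y depends on x. Each occurrence of y therefore brings in a y' = dy/dx via the chain rule.

With F(x, y) equal to the left-hand side minus the right, differentiate F term by term:
  d/dx[-7x] = -7
  d/dx[tan(y)] = y'(tan(y)^2 + 1)
  d/dx[-5] = 0
Adding these up, d/dx[F] = 0 becomes
  (-7) + (tan(y)^2 + 1)·y' = 0,
so isolating y',
  dy/dx = -(-7)/(tan(y)^2 + 1) = 7cos(y)^2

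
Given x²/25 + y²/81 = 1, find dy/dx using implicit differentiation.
Differentiate the relation implicitly: treat y = y(x) and apply the chain rule, so every y-derivative picks up a y' = dy/dx factor.

With everything moved to the left-hand side, differentiate term by term:
  d/dx[x^2/25] = 2x/25
  d/dx[y^2/81] = 2y·y'/81
  d/dx[-1] = 0

Separating the contributions that come from x directly and those that come through y:
  without y':      2x/25
  multiplying y':  2y/81

so (2x/25) + (2y/81)·y' = 0, and therefore
  dy/dx = -(2x/25)/(2y/81) = -81x/(25y)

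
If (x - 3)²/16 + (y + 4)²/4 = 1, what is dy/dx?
Apply d/dx to both sides, remembering that y depends on x. Each occurrence of y therefore brings in a y' = dy/dx via the chain rule.

With F(x, y) equal to the left-hand side minus the right, differentiate F term by term:
  d/dx[(x - 3)^2/16] = x/8 - 3/8
  d/dx[(y + 4)^2/4] = y'(y + 4)/2
  d/dx[-1] = 0
Adding these up, d/dx[F] = 0 becomes
  (x/8 - 3/8) + (y/2 + 2)·y' = 0,
so isolating y',
  dy/dx = -(x/8 - 3/8)/(y/2 + 2)
        = -((x - 3)/8)/((y + 4)/2) = (3 - x)/(4(y + 4))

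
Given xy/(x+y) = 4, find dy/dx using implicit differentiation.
Take d/dx of both sides. Since y is implicitly a function of x, the chain rule attaches a y' = dy/dx factor whenever we differentiate through y.

Set F(x, y) = (left side) − (right side), so the curve is F = 0. Differentiating each term of F:
  d/dx[xy/(x + y)] = xy(-y' - 1)/(x + y)^2 + x·y'/(x + y) + y/(x + y)
  d/dx[-4] = 0

Collecting, the y'-free part is the partial derivative in x and the y' coefficient is the partial derivative in y:
  ∂F/∂x = -xy/(x + y)^2 + y/(x + y)
  ∂F/∂y = -xy/(x + y)^2 + x/(x + y)

so d/dx[F(x, y(x))] = ∂F/∂x + (∂F/∂y)·y' = 0. Rearranging,
  dy/dx = -(∂F/∂x)/(∂F/∂y) = -(-xy/(x + y)^2 + y/(x + y))/(-xy/(x + y)^2 + x/(x + y))
        = -(y^2/(x + y)^2)/(x^2/(x + y)^2) = -y^2/x^2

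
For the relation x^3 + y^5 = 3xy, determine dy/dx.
Differentiate both sides with respect to x, treating y as y(x). By the chain rule, any term containing y contributes a factor of y' = dy/dx when we differentiate it.

Move every term to one side and write the relation as F(x, y) = 0. Term by term,
  d/dx[x^3] = 3x^2
  d/dx[-3xy] = -3x·y' - 3y
  d/dx[y^5] = 5y^4·y'

The pieces without y' make up ∂F/∂x and the coefficient of y' is ∂F/∂y:
  ∂F/∂x = 3x^2 - 3y,
  ∂F/∂y = -3x + 5y^4.

Since d/dx[F] = ∂F/∂x + (∂F/∂y)·y' = 0, solve for y':
  (∂F/∂y)·y' = -∂F/∂x
  dy/dx = -(∂F/∂x)/(∂F/∂y) = -(3x^2 - 3y)/(-3x + 5y^4) = 3(x^2 - y)/(3x - 5y^4)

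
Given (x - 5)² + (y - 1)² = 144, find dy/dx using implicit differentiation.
Take d/dx of both sides. Since y is implicitly a function of x, the chain rule attaches a y' = dy/dx factor whenever we differentiate through y.

Set F(x, y) = (left side) − (right side), so the curve is F = 0. Differentiating each term of F:
  d/dx[(x - 5)^2] = 2x - 10
  d/dx[(y - 1)^2] = 2·y'(y - 1)
  d/dx[-144] = 0

Collecting, the y'-free part is the partial derivative in x and the y' coefficient is the partial derivative in y:
  ∂F/∂x = 2x - 10
  ∂F/∂y = 2y - 2

so d/dx[F(x, y(x))] = ∂F/∂x + (∂F/∂y)·y' = 0. Rearranging,
  dy/dx = -(∂F/∂x)/(∂F/∂y) = -(2x - 10)/(2y - 2) = (5 - x)/(y - 1)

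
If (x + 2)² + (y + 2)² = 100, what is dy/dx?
Take d/dx of both sides. Since y is implicitly a function of x, the chain rule attaches a y' = dy/dx factor whenever we differentiate through y.

Set F(x, y) = (left side) − (right side), so the curve is F = 0. Differentiating each term of F:
  d/dx[(x + 2)^2] = 2x + 4
  d/dx[(y + 2)^2] = 2·y'(y + 2)
  d/dx[-100] = 0

Collecting, the y'-free part is the partial derivative in x and the y' coefficient is the partial derivative in y:
  ∂F/∂x = 2x + 4
  ∂F/∂y = 2y + 4

so d/dx[F(x, y(x))] = ∂F/∂x + (∂F/∂y)·y' = 0. Rearranging,
  dy/dx = -(∂F/∂x)/(∂F/∂y) = -(2x + 4)/(2y + 4) = (-x - 2)/(y + 2)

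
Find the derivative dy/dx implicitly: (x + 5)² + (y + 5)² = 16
Differentiate the relation implicitly: treat y = y(x) and apply the chain rule, so every y-derivative picks up a y' = dy/dx factor.

With everything moved to the left-hand side, differentiate term by term:
  d/dx[(x + 5)^2] = 2x + 10
  d/dx[(y + 5)^2] = 2·y'(y + 5)
  d/dx[-16] = 0

Separating the contributions that come from x directly and those that come through y:
  without y':      2x + 10
  multiplying y':  2y + 10

so (2x + 10) + (2y + 10)·y' = 0, and therefore
  dy/dx = -(2x + 10)/(2y + 10) = (-x - 5)/(y + 5)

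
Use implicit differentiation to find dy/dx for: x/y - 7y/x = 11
Differentiate both sides with respect to x, treating y as y(x). By the chain rule, any term containing y contributes a factor of y' = dy/dx when we differentiate it.

Move every term to one side and write the relation as F(x, y) = 0. Term by term,
  d/dx[x/y] = -x·y'/y^2 + 1/y
  d/dx[-7y/x] = -7·y'/x + 7y/x^2
  d/dx[-11] = 0

The pieces without y' make up ∂F/∂x and the coefficient of y' is ∂F/∂y:
  ∂F/∂x = 1/y + 7y/x^2,
  ∂F/∂y = -x/y^2 - 7/x.

Since d/dx[F] = ∂F/∂x + (∂F/∂y)·y' = 0, solve for y':
  (∂F/∂y)·y' = -∂F/∂x
  dy/dx = -(∂F/∂x)/(∂F/∂y) = -(1/y + 7y/x^2)/(-x/y^2 - 7/x)
        = -((x^2 + 7y^2)/(x^2y))/(-(x^2 + 7y^2)/(xy^2)) = y/x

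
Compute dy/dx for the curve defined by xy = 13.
Apply d/dx to both sides, remembering that y depends on x. Each occurrence of y therefore brings in a y' = dy/dx via the chain rule.

With F(x, y) equal to the left-hand side minus the right, differentiate F term by term:
  d/dx[xy] = x·y' + y
  d/dx[-13] = 0
Adding these up, d/dx[F] = 0 becomes
  (y) + (x)·y' = 0,
so isolating y',
  dy/dx = -(y)/(x) = -y/x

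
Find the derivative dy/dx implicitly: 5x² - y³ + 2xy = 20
Differentiate both sides with respect to x, treating y as y(x). By the chain rule, any term containing y contributes a factor of y' = dy/dx when we differentiate it.

Move every term to one side and write the relation as F(x, y) = 0. Term by term,
  d/dx[5x^2] = 10x
  d/dx[2xy] = 2x·y' + 2y
  d/dx[-y^3] = -3y^2·y'
  d/dx[-20] = 0

The pieces without y' make up ∂F/∂x and the coefficient of y' is ∂F/∂y:
  ∂F/∂x = 10x + 2y,
  ∂F/∂y = 2x - 3y^2.

Since d/dx[F] = ∂F/∂x + (∂F/∂y)·y' = 0, solve for y':
  (∂F/∂y)·y' = -∂F/∂x
  dy/dx = -(∂F/∂x)/(∂F/∂y) = -(10x + 2y)/(2x - 3y^2) = 2(-5x - y)/(2x - 3y^2)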